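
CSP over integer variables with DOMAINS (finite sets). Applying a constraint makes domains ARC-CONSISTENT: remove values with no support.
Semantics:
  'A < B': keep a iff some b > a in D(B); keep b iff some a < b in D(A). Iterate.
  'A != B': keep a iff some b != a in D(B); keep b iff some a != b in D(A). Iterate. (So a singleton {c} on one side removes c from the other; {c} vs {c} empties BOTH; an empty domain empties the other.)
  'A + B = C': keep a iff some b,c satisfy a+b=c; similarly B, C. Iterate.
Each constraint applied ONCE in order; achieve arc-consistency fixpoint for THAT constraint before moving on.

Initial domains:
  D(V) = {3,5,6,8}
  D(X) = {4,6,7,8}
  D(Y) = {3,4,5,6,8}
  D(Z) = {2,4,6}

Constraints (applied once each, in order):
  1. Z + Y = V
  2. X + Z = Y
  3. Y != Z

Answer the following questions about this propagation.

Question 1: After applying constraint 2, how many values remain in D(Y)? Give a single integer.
Constraint 1 (Z + Y = V) on D(Z)={2,4,6} D(Y)={3,4,5,6,8} D(V)={3,5,6,8}: Z {2,4,6}->{2,4}; Y {3,4,5,6,8}->{3,4,6}; V {3,5,6,8}->{5,6,8}
Constraint 2 (X + Z = Y) on D(X)={4,6,7,8} D(Z)={2,4} D(Y)={3,4,6}: X {4,6,7,8}->{4}; Z {2,4}->{2}; Y {3,4,6}->{6}
So after constraint 2: D(Y)={6}, size = 1

Answer: 1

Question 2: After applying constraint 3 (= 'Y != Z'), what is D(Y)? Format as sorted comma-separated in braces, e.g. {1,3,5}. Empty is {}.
Constraint 1 (Z + Y = V) on D(Z)={2,4,6} D(Y)={3,4,5,6,8} D(V)={3,5,6,8}: Z {2,4,6}->{2,4}; Y {3,4,5,6,8}->{3,4,6}; V {3,5,6,8}->{5,6,8}
Constraint 2 (X + Z = Y) on D(X)={4,6,7,8} D(Z)={2,4} D(Y)={3,4,6}: X {4,6,7,8}->{4}; Z {2,4}->{2}; Y {3,4,6}->{6}
Constraint 3 (Y != Z) on D(Y)={6} D(Z)={2}: no change
So after constraint 3: D(Y) = {6}

Answer: {6}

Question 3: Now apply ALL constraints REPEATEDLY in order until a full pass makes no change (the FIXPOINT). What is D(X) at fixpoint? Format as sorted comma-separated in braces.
Answer: {4}

Derivation:
pass 0 (initial): D(X)={4,6,7,8}
pass 1: V {3,5,6,8}->{5,6,8}; X {4,6,7,8}->{4}; Y {3,4,5,6,8}->{6}; Z {2,4,6}->{2}
pass 2: V {5,6,8}->{8}
pass 3: no change
Fixpoint after 3 passes: D(X) = {4}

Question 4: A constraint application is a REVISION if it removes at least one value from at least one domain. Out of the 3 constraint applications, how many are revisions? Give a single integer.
Constraint 1 (Z + Y = V) on D(Z)={2,4,6} D(Y)={3,4,5,6,8} D(V)={3,5,6,8}: Z {2,4,6}->{2,4}; Y {3,4,5,6,8}->{3,4,6}; V {3,5,6,8}->{5,6,8} => REVISION
Constraint 2 (X + Z = Y) on D(X)={4,6,7,8} D(Z)={2,4} D(Y)={3,4,6}: X {4,6,7,8}->{4}; Z {2,4}->{2}; Y {3,4,6}->{6} => REVISION
Constraint 3 (Y != Z) on D(Y)={6} D(Z)={2}: no change => not a revision
Total revisions = 2

Answer: 2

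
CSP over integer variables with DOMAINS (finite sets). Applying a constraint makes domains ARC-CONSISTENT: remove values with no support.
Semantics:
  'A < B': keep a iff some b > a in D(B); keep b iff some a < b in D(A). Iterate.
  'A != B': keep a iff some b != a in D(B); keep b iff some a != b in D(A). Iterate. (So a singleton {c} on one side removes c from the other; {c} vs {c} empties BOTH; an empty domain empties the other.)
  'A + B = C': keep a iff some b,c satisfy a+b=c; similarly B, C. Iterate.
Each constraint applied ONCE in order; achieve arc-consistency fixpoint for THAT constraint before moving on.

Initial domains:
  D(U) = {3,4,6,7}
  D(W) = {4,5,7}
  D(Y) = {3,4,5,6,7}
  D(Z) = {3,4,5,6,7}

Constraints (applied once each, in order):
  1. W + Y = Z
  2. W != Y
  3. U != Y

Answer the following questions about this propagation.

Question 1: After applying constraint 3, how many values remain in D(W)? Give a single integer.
Constraint 1 (W + Y = Z) on D(W)={4,5,7} D(Y)={3,4,5,6,7} D(Z)={3,4,5,6,7}: W {4,5,7}->{4}; Y {3,4,5,6,7}->{3}; Z {3,4,5,6,7}->{7}
Constraint 2 (W != Y) on D(W)={4} D(Y)={3}: no change
Constraint 3 (U != Y) on D(U)={3,4,6,7} D(Y)={3}: U {3,4,6,7}->{4,6,7}
So after constraint 3: D(W)={4}, size = 1

Answer: 1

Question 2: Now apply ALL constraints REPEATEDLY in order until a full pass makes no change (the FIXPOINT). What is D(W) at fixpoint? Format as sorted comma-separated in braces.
pass 0 (initial): D(W)={4,5,7}
pass 1: U {3,4,6,7}->{4,6,7}; W {4,5,7}->{4}; Y {3,4,5,6,7}->{3}; Z {3,4,5,6,7}->{7}
pass 2: no change
Fixpoint after 2 passes: D(W) = {4}

Answer: {4}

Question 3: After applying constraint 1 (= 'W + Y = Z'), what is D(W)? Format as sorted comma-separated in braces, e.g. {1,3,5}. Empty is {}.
Constraint 1 (W + Y = Z) on D(W)={4,5,7} D(Y)={3,4,5,6,7} D(Z)={3,4,5,6,7}: W {4,5,7}->{4}; Y {3,4,5,6,7}->{3}; Z {3,4,5,6,7}->{7}
So after constraint 1: D(W) = {4}

Answer: {4}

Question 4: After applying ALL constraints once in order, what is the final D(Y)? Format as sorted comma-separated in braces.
Answer: {3}

Derivation:
Constraint 1 (W + Y = Z) on D(W)={4,5,7} D(Y)={3,4,5,6,7} D(Z)={3,4,5,6,7}: W {4,5,7}->{4}; Y {3,4,5,6,7}->{3}; Z {3,4,5,6,7}->{7}
Constraint 2 (W != Y) on D(W)={4} D(Y)={3}: no change
Constraint 3 (U != Y) on D(U)={3,4,6,7} D(Y)={3}: U {3,4,6,7}->{4,6,7}
So after all 3 constraints: D(Y) = {3}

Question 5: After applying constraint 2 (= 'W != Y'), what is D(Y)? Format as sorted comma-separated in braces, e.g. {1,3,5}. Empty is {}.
Answer: {3}

Derivation:
Constraint 1 (W + Y = Z) on D(W)={4,5,7} D(Y)={3,4,5,6,7} D(Z)={3,4,5,6,7}: W {4,5,7}->{4}; Y {3,4,5,6,7}->{3}; Z {3,4,5,6,7}->{7}
Constraint 2 (W != Y) on D(W)={4} D(Y)={3}: no change
So after constraint 2: D(Y) = {3}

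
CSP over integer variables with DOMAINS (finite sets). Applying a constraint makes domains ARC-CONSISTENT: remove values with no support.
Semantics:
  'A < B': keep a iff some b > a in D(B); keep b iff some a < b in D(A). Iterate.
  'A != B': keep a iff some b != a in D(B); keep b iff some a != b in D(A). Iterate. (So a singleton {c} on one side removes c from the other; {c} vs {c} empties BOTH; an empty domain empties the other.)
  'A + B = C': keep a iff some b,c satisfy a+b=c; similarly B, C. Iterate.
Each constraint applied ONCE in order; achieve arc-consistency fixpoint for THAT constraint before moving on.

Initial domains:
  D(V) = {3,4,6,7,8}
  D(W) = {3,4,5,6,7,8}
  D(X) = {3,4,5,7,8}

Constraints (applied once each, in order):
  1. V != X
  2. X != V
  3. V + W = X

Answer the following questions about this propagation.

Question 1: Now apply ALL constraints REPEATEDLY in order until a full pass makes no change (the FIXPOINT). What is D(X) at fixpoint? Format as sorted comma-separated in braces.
pass 0 (initial): D(X)={3,4,5,7,8}
pass 1: V {3,4,6,7,8}->{3,4}; W {3,4,5,6,7,8}->{3,4,5}; X {3,4,5,7,8}->{7,8}
pass 2: no change
Fixpoint after 2 passes: D(X) = {7,8}

Answer: {7,8}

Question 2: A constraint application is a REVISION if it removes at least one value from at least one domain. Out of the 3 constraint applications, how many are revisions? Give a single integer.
Constraint 1 (V != X) on D(V)={3,4,6,7,8} D(X)={3,4,5,7,8}: no change => not a revision
Constraint 2 (X != V) on D(X)={3,4,5,7,8} D(V)={3,4,6,7,8}: no change => not a revision
Constraint 3 (V + W = X) on D(V)={3,4,6,7,8} D(W)={3,4,5,6,7,8} D(X)={3,4,5,7,8}: V {3,4,6,7,8}->{3,4}; W {3,4,5,6,7,8}->{3,4,5}; X {3,4,5,7,8}->{7,8} => REVISION
Total revisions = 1

Answer: 1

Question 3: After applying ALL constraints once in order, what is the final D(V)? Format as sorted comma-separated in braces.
Answer: {3,4}

Derivation:
Constraint 1 (V != X) on D(V)={3,4,6,7,8} D(X)={3,4,5,7,8}: no change
Constraint 2 (X != V) on D(X)={3,4,5,7,8} D(V)={3,4,6,7,8}: no change
Constraint 3 (V + W = X) on D(V)={3,4,6,7,8} D(W)={3,4,5,6,7,8} D(X)={3,4,5,7,8}: V {3,4,6,7,8}->{3,4}; W {3,4,5,6,7,8}->{3,4,5}; X {3,4,5,7,8}->{7,8}
So after all 3 constraints: D(V) = {3,4}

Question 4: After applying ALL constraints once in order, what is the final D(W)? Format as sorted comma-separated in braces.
Constraint 1 (V != X) on D(V)={3,4,6,7,8} D(X)={3,4,5,7,8}: no change
Constraint 2 (X != V) on D(X)={3,4,5,7,8} D(V)={3,4,6,7,8}: no change
Constraint 3 (V + W = X) on D(V)={3,4,6,7,8} D(W)={3,4,5,6,7,8} D(X)={3,4,5,7,8}: V {3,4,6,7,8}->{3,4}; W {3,4,5,6,7,8}->{3,4,5}; X {3,4,5,7,8}->{7,8}
So after all 3 constraints: D(W) = {3,4,5}

Answer: {3,4,5}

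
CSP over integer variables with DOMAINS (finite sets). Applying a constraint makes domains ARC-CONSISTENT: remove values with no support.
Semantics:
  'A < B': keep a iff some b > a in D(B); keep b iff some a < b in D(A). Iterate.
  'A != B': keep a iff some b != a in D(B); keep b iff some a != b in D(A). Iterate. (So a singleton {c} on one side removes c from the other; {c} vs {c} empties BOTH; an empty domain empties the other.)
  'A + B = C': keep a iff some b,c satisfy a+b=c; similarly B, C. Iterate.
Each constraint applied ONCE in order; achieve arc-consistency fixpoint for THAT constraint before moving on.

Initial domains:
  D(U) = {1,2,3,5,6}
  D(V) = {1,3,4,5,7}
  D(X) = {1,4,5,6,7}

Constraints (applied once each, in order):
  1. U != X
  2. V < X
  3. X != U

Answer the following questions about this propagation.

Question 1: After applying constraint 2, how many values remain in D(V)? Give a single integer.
Constraint 1 (U != X) on D(U)={1,2,3,5,6} D(X)={1,4,5,6,7}: no change
Constraint 2 (V < X) on D(V)={1,3,4,5,7} D(X)={1,4,5,6,7}: V {1,3,4,5,7}->{1,3,4,5}; X {1,4,5,6,7}->{4,5,6,7}
So after constraint 2: D(V)={1,3,4,5}, size = 4

Answer: 4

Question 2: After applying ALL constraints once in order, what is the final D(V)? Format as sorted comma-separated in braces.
Constraint 1 (U != X) on D(U)={1,2,3,5,6} D(X)={1,4,5,6,7}: no change
Constraint 2 (V < X) on D(V)={1,3,4,5,7} D(X)={1,4,5,6,7}: V {1,3,4,5,7}->{1,3,4,5}; X {1,4,5,6,7}->{4,5,6,7}
Constraint 3 (X != U) on D(X)={4,5,6,7} D(U)={1,2,3,5,6}: no change
So after all 3 constraints: D(V) = {1,3,4,5}

Answer: {1,3,4,5}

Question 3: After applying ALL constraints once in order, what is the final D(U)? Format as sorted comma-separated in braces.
Constraint 1 (U != X) on D(U)={1,2,3,5,6} D(X)={1,4,5,6,7}: no change
Constraint 2 (V < X) on D(V)={1,3,4,5,7} D(X)={1,4,5,6,7}: V {1,3,4,5,7}->{1,3,4,5}; X {1,4,5,6,7}->{4,5,6,7}
Constraint 3 (X != U) on D(X)={4,5,6,7} D(U)={1,2,3,5,6}: no change
So after all 3 constraints: D(U) = {1,2,3,5,6}

Answer: {1,2,3,5,6}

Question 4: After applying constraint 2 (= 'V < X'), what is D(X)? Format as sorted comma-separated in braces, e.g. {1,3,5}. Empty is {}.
Answer: {4,5,6,7}

Derivation:
Constraint 1 (U != X) on D(U)={1,2,3,5,6} D(X)={1,4,5,6,7}: no change
Constraint 2 (V < X) on D(V)={1,3,4,5,7} D(X)={1,4,5,6,7}: V {1,3,4,5,7}->{1,3,4,5}; X {1,4,5,6,7}->{4,5,6,7}
So after constraint 2: D(X) = {4,5,6,7}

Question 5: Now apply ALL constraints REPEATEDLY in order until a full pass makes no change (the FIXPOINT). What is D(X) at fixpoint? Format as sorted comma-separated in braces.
Answer: {4,5,6,7}

Derivation:
pass 0 (initial): D(X)={1,4,5,6,7}
pass 1: V {1,3,4,5,7}->{1,3,4,5}; X {1,4,5,6,7}->{4,5,6,7}
pass 2: no change
Fixpoint after 2 passes: D(X) = {4,5,6,7}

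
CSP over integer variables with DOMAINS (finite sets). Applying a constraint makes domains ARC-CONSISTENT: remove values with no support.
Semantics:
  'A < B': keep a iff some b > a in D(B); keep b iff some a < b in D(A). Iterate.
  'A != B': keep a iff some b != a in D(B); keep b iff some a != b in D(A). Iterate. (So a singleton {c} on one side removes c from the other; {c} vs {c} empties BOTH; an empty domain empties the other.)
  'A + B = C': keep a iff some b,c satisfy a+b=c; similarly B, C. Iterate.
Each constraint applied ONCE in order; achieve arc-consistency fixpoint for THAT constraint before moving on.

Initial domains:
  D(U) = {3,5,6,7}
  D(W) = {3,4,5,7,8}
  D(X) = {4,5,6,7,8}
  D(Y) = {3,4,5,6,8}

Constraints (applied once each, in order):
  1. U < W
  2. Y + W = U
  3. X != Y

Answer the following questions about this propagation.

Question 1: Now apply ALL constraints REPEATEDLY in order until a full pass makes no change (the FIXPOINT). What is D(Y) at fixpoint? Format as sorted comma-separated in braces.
pass 0 (initial): D(Y)={3,4,5,6,8}
pass 1: U {3,5,6,7}->{7}; W {3,4,5,7,8}->{4}; Y {3,4,5,6,8}->{3}
pass 2: U {7}->{}; W {4}->{}; X {4,5,6,7,8}->{}; Y {3}->{}
pass 3: no change
Fixpoint after 3 passes: D(Y) = {}

Answer: {}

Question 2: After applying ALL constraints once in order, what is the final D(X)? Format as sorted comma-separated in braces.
Constraint 1 (U < W) on D(U)={3,5,6,7} D(W)={3,4,5,7,8}: W {3,4,5,7,8}->{4,5,7,8}
Constraint 2 (Y + W = U) on D(Y)={3,4,5,6,8} D(W)={4,5,7,8} D(U)={3,5,6,7}: Y {3,4,5,6,8}->{3}; W {4,5,7,8}->{4}; U {3,5,6,7}->{7}
Constraint 3 (X != Y) on D(X)={4,5,6,7,8} D(Y)={3}: no change
So after all 3 constraints: D(X) = {4,5,6,7,8}

Answer: {4,5,6,7,8}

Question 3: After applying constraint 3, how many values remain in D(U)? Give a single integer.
Constraint 1 (U < W) on D(U)={3,5,6,7} D(W)={3,4,5,7,8}: W {3,4,5,7,8}->{4,5,7,8}
Constraint 2 (Y + W = U) on D(Y)={3,4,5,6,8} D(W)={4,5,7,8} D(U)={3,5,6,7}: Y {3,4,5,6,8}->{3}; W {4,5,7,8}->{4}; U {3,5,6,7}->{7}
Constraint 3 (X != Y) on D(X)={4,5,6,7,8} D(Y)={3}: no change
So after constraint 3: D(U)={7}, size = 1

Answer: 1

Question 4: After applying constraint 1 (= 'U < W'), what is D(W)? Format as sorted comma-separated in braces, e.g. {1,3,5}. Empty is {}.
Answer: {4,5,7,8}

Derivation:
Constraint 1 (U < W) on D(U)={3,5,6,7} D(W)={3,4,5,7,8}: W {3,4,5,7,8}->{4,5,7,8}
So after constraint 1: D(W) = {4,5,7,8}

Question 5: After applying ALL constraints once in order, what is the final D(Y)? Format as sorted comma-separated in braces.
Constraint 1 (U < W) on D(U)={3,5,6,7} D(W)={3,4,5,7,8}: W {3,4,5,7,8}->{4,5,7,8}
Constraint 2 (Y + W = U) on D(Y)={3,4,5,6,8} D(W)={4,5,7,8} D(U)={3,5,6,7}: Y {3,4,5,6,8}->{3}; W {4,5,7,8}->{4}; U {3,5,6,7}->{7}
Constraint 3 (X != Y) on D(X)={4,5,6,7,8} D(Y)={3}: no change
So after all 3 constraints: D(Y) = {3}

Answer: {3}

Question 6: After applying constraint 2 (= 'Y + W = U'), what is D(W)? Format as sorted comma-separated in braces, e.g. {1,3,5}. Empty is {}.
Constraint 1 (U < W) on D(U)={3,5,6,7} D(W)={3,4,5,7,8}: W {3,4,5,7,8}->{4,5,7,8}
Constraint 2 (Y + W = U) on D(Y)={3,4,5,6,8} D(W)={4,5,7,8} D(U)={3,5,6,7}: Y {3,4,5,6,8}->{3}; W {4,5,7,8}->{4}; U {3,5,6,7}->{7}
So after constraint 2: D(W) = {4}

Answer: {4}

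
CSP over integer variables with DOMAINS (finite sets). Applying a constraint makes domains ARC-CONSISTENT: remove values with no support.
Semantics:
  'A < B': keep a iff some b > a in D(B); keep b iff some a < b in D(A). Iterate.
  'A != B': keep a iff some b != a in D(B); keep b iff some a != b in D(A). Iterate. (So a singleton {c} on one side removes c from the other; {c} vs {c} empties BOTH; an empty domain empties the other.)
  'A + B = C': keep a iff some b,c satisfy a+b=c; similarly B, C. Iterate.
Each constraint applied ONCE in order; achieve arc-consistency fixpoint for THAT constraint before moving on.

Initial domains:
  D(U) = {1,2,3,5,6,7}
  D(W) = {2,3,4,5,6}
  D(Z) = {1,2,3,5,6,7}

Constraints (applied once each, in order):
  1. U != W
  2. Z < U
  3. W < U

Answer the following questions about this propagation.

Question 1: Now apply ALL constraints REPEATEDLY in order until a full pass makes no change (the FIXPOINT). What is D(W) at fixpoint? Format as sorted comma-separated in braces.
Answer: {2,3,4,5,6}

Derivation:
pass 0 (initial): D(W)={2,3,4,5,6}
pass 1: U {1,2,3,5,6,7}->{3,5,6,7}; Z {1,2,3,5,6,7}->{1,2,3,5,6}
pass 2: no change
Fixpoint after 2 passes: D(W) = {2,3,4,5,6}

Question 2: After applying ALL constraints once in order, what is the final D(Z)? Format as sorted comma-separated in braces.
Answer: {1,2,3,5,6}

Derivation:
Constraint 1 (U != W) on D(U)={1,2,3,5,6,7} D(W)={2,3,4,5,6}: no change
Constraint 2 (Z < U) on D(Z)={1,2,3,5,6,7} D(U)={1,2,3,5,6,7}: Z {1,2,3,5,6,7}->{1,2,3,5,6}; U {1,2,3,5,6,7}->{2,3,5,6,7}
Constraint 3 (W < U) on D(W)={2,3,4,5,6} D(U)={2,3,5,6,7}: U {2,3,5,6,7}->{3,5,6,7}
So after all 3 constraints: D(Z) = {1,2,3,5,6}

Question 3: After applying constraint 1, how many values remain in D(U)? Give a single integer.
Answer: 6

Derivation:
Constraint 1 (U != W) on D(U)={1,2,3,5,6,7} D(W)={2,3,4,5,6}: no change
So after constraint 1: D(U)={1,2,3,5,6,7}, size = 6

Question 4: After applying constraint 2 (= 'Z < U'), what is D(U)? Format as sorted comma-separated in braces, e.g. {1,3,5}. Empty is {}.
Constraint 1 (U != W) on D(U)={1,2,3,5,6,7} D(W)={2,3,4,5,6}: no change
Constraint 2 (Z < U) on D(Z)={1,2,3,5,6,7} D(U)={1,2,3,5,6,7}: Z {1,2,3,5,6,7}->{1,2,3,5,6}; U {1,2,3,5,6,7}->{2,3,5,6,7}
So after constraint 2: D(U) = {2,3,5,6,7}

Answer: {2,3,5,6,7}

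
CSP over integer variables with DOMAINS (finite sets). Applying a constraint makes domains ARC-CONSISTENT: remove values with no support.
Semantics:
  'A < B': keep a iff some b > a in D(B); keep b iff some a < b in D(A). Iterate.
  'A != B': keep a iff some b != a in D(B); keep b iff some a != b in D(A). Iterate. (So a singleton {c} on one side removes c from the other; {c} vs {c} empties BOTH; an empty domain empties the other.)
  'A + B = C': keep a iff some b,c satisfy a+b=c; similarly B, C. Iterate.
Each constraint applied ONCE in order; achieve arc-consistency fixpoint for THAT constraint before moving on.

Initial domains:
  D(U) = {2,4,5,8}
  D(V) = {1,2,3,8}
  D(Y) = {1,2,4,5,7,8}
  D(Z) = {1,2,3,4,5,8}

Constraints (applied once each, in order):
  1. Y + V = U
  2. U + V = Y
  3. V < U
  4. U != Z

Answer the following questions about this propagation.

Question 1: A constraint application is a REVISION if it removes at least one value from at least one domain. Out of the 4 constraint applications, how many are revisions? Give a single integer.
Constraint 1 (Y + V = U) on D(Y)={1,2,4,5,7,8} D(V)={1,2,3,8} D(U)={2,4,5,8}: Y {1,2,4,5,7,8}->{1,2,4,5,7}; V {1,2,3,8}->{1,2,3} => REVISION
Constraint 2 (U + V = Y) on D(U)={2,4,5,8} D(V)={1,2,3} D(Y)={1,2,4,5,7}: U {2,4,5,8}->{2,4,5}; Y {1,2,4,5,7}->{4,5,7} => REVISION
Constraint 3 (V < U) on D(V)={1,2,3} D(U)={2,4,5}: no change => not a revision
Constraint 4 (U != Z) on D(U)={2,4,5} D(Z)={1,2,3,4,5,8}: no change => not a revision
Total revisions = 2

Answer: 2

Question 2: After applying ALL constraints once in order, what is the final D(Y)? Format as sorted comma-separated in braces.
Answer: {4,5,7}

Derivation:
Constraint 1 (Y + V = U) on D(Y)={1,2,4,5,7,8} D(V)={1,2,3,8} D(U)={2,4,5,8}: Y {1,2,4,5,7,8}->{1,2,4,5,7}; V {1,2,3,8}->{1,2,3}
Constraint 2 (U + V = Y) on D(U)={2,4,5,8} D(V)={1,2,3} D(Y)={1,2,4,5,7}: U {2,4,5,8}->{2,4,5}; Y {1,2,4,5,7}->{4,5,7}
Constraint 3 (V < U) on D(V)={1,2,3} D(U)={2,4,5}: no change
Constraint 4 (U != Z) on D(U)={2,4,5} D(Z)={1,2,3,4,5,8}: no change
So after all 4 constraints: D(Y) = {4,5,7}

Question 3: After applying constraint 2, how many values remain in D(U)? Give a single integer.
Constraint 1 (Y + V = U) on D(Y)={1,2,4,5,7,8} D(V)={1,2,3,8} D(U)={2,4,5,8}: Y {1,2,4,5,7,8}->{1,2,4,5,7}; V {1,2,3,8}->{1,2,3}
Constraint 2 (U + V = Y) on D(U)={2,4,5,8} D(V)={1,2,3} D(Y)={1,2,4,5,7}: U {2,4,5,8}->{2,4,5}; Y {1,2,4,5,7}->{4,5,7}
So after constraint 2: D(U)={2,4,5}, size = 3

Answer: 3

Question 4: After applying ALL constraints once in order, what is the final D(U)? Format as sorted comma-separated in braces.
Constraint 1 (Y + V = U) on D(Y)={1,2,4,5,7,8} D(V)={1,2,3,8} D(U)={2,4,5,8}: Y {1,2,4,5,7,8}->{1,2,4,5,7}; V {1,2,3,8}->{1,2,3}
Constraint 2 (U + V = Y) on D(U)={2,4,5,8} D(V)={1,2,3} D(Y)={1,2,4,5,7}: U {2,4,5,8}->{2,4,5}; Y {1,2,4,5,7}->{4,5,7}
Constraint 3 (V < U) on D(V)={1,2,3} D(U)={2,4,5}: no change
Constraint 4 (U != Z) on D(U)={2,4,5} D(Z)={1,2,3,4,5,8}: no change
So after all 4 constraints: D(U) = {2,4,5}

Answer: {2,4,5}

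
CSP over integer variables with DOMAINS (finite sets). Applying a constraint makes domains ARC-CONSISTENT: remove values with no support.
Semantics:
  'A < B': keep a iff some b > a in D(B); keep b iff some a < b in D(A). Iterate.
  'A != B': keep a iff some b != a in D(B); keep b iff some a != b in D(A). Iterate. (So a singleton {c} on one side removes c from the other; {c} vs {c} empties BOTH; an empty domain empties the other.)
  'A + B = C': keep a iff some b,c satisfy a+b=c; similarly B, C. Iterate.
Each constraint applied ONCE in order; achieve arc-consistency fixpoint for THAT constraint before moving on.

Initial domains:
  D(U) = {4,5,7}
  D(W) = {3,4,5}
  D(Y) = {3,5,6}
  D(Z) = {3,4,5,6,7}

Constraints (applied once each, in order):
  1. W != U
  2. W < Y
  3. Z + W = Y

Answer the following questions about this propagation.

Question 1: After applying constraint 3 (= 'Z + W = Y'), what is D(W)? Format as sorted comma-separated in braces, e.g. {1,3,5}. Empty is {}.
Constraint 1 (W != U) on D(W)={3,4,5} D(U)={4,5,7}: no change
Constraint 2 (W < Y) on D(W)={3,4,5} D(Y)={3,5,6}: Y {3,5,6}->{5,6}
Constraint 3 (Z + W = Y) on D(Z)={3,4,5,6,7} D(W)={3,4,5} D(Y)={5,6}: Z {3,4,5,6,7}->{3}; W {3,4,5}->{3}; Y {5,6}->{6}
So after constraint 3: D(W) = {3}

Answer: {3}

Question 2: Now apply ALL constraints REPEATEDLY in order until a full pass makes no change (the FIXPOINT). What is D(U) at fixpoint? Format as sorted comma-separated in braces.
pass 0 (initial): D(U)={4,5,7}
pass 1: W {3,4,5}->{3}; Y {3,5,6}->{6}; Z {3,4,5,6,7}->{3}
pass 2: no change
Fixpoint after 2 passes: D(U) = {4,5,7}

Answer: {4,5,7}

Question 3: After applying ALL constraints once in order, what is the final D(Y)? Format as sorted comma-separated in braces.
Constraint 1 (W != U) on D(W)={3,4,5} D(U)={4,5,7}: no change
Constraint 2 (W < Y) on D(W)={3,4,5} D(Y)={3,5,6}: Y {3,5,6}->{5,6}
Constraint 3 (Z + W = Y) on D(Z)={3,4,5,6,7} D(W)={3,4,5} D(Y)={5,6}: Z {3,4,5,6,7}->{3}; W {3,4,5}->{3}; Y {5,6}->{6}
So after all 3 constraints: D(Y) = {6}

Answer: {6}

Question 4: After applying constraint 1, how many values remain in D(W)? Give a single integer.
Answer: 3

Derivation:
Constraint 1 (W != U) on D(W)={3,4,5} D(U)={4,5,7}: no change
So after constraint 1: D(W)={3,4,5}, size = 3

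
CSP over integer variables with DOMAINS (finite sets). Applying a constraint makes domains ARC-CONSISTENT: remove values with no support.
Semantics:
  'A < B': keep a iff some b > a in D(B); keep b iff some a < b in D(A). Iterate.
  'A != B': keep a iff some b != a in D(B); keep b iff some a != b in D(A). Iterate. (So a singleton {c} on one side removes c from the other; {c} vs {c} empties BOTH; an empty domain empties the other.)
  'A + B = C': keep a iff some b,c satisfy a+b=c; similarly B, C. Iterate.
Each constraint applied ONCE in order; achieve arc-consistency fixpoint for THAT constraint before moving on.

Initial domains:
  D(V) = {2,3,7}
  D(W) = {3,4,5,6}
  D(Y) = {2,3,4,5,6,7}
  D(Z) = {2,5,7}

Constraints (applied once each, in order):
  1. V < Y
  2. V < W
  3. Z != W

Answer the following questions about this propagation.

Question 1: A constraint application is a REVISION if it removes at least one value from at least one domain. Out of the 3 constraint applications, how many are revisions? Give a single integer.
Answer: 1

Derivation:
Constraint 1 (V < Y) on D(V)={2,3,7} D(Y)={2,3,4,5,6,7}: V {2,3,7}->{2,3}; Y {2,3,4,5,6,7}->{3,4,5,6,7} => REVISION
Constraint 2 (V < W) on D(V)={2,3} D(W)={3,4,5,6}: no change => not a revision
Constraint 3 (Z != W) on D(Z)={2,5,7} D(W)={3,4,5,6}: no change => not a revision
Total revisions = 1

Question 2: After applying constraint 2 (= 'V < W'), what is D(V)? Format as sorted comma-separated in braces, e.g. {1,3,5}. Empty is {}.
Answer: {2,3}

Derivation:
Constraint 1 (V < Y) on D(V)={2,3,7} D(Y)={2,3,4,5,6,7}: V {2,3,7}->{2,3}; Y {2,3,4,5,6,7}->{3,4,5,6,7}
Constraint 2 (V < W) on D(V)={2,3} D(W)={3,4,5,6}: no change
So after constraint 2: D(V) = {2,3}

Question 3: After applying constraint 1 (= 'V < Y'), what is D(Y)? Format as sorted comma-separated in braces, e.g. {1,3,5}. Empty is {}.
Constraint 1 (V < Y) on D(V)={2,3,7} D(Y)={2,3,4,5,6,7}: V {2,3,7}->{2,3}; Y {2,3,4,5,6,7}->{3,4,5,6,7}
So after constraint 1: D(Y) = {3,4,5,6,7}

Answer: {3,4,5,6,7}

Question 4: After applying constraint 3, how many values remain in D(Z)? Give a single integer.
Answer: 3

Derivation:
Constraint 1 (V < Y) on D(V)={2,3,7} D(Y)={2,3,4,5,6,7}: V {2,3,7}->{2,3}; Y {2,3,4,5,6,7}->{3,4,5,6,7}
Constraint 2 (V < W) on D(V)={2,3} D(W)={3,4,5,6}: no change
Constraint 3 (Z != W) on D(Z)={2,5,7} D(W)={3,4,5,6}: no change
So after constraint 3: D(Z)={2,5,7}, size = 3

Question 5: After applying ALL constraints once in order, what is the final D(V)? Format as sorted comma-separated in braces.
Answer: {2,3}

Derivation:
Constraint 1 (V < Y) on D(V)={2,3,7} D(Y)={2,3,4,5,6,7}: V {2,3,7}->{2,3}; Y {2,3,4,5,6,7}->{3,4,5,6,7}
Constraint 2 (V < W) on D(V)={2,3} D(W)={3,4,5,6}: no change
Constraint 3 (Z != W) on D(Z)={2,5,7} D(W)={3,4,5,6}: no change
So after all 3 constraints: D(V) = {2,3}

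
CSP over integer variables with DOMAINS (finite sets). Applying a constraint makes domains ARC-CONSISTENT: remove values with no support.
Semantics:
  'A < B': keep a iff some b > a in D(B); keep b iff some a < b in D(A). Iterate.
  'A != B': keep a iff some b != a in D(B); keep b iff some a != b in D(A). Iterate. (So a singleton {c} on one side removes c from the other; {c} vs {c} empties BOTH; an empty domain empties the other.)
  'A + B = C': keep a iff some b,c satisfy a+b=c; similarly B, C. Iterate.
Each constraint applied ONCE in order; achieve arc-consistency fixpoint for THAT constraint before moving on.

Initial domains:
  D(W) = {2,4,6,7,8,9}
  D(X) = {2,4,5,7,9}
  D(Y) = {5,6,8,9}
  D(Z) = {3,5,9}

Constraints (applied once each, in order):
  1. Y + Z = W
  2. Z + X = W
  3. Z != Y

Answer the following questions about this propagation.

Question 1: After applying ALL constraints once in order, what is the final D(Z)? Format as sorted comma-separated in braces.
Answer: {3}

Derivation:
Constraint 1 (Y + Z = W) on D(Y)={5,6,8,9} D(Z)={3,5,9} D(W)={2,4,6,7,8,9}: Y {5,6,8,9}->{5,6}; Z {3,5,9}->{3}; W {2,4,6,7,8,9}->{8,9}
Constraint 2 (Z + X = W) on D(Z)={3} D(X)={2,4,5,7,9} D(W)={8,9}: X {2,4,5,7,9}->{5}; W {8,9}->{8}
Constraint 3 (Z != Y) on D(Z)={3} D(Y)={5,6}: no change
So after all 3 constraints: D(Z) = {3}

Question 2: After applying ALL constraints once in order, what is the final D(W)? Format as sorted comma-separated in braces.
Constraint 1 (Y + Z = W) on D(Y)={5,6,8,9} D(Z)={3,5,9} D(W)={2,4,6,7,8,9}: Y {5,6,8,9}->{5,6}; Z {3,5,9}->{3}; W {2,4,6,7,8,9}->{8,9}
Constraint 2 (Z + X = W) on D(Z)={3} D(X)={2,4,5,7,9} D(W)={8,9}: X {2,4,5,7,9}->{5}; W {8,9}->{8}
Constraint 3 (Z != Y) on D(Z)={3} D(Y)={5,6}: no change
So after all 3 constraints: D(W) = {8}

Answer: {8}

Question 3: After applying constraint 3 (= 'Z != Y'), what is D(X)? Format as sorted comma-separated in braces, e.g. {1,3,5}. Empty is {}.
Constraint 1 (Y + Z = W) on D(Y)={5,6,8,9} D(Z)={3,5,9} D(W)={2,4,6,7,8,9}: Y {5,6,8,9}->{5,6}; Z {3,5,9}->{3}; W {2,4,6,7,8,9}->{8,9}
Constraint 2 (Z + X = W) on D(Z)={3} D(X)={2,4,5,7,9} D(W)={8,9}: X {2,4,5,7,9}->{5}; W {8,9}->{8}
Constraint 3 (Z != Y) on D(Z)={3} D(Y)={5,6}: no change
So after constraint 3: D(X) = {5}

Answer: {5}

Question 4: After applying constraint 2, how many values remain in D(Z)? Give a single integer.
Answer: 1

Derivation:
Constraint 1 (Y + Z = W) on D(Y)={5,6,8,9} D(Z)={3,5,9} D(W)={2,4,6,7,8,9}: Y {5,6,8,9}->{5,6}; Z {3,5,9}->{3}; W {2,4,6,7,8,9}->{8,9}
Constraint 2 (Z + X = W) on D(Z)={3} D(X)={2,4,5,7,9} D(W)={8,9}: X {2,4,5,7,9}->{5}; W {8,9}->{8}
So after constraint 2: D(Z)={3}, size = 1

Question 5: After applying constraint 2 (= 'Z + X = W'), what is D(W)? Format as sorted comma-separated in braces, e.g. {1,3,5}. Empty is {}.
Constraint 1 (Y + Z = W) on D(Y)={5,6,8,9} D(Z)={3,5,9} D(W)={2,4,6,7,8,9}: Y {5,6,8,9}->{5,6}; Z {3,5,9}->{3}; W {2,4,6,7,8,9}->{8,9}
Constraint 2 (Z + X = W) on D(Z)={3} D(X)={2,4,5,7,9} D(W)={8,9}: X {2,4,5,7,9}->{5}; W {8,9}->{8}
So after constraint 2: D(W) = {8}

Answer: {8}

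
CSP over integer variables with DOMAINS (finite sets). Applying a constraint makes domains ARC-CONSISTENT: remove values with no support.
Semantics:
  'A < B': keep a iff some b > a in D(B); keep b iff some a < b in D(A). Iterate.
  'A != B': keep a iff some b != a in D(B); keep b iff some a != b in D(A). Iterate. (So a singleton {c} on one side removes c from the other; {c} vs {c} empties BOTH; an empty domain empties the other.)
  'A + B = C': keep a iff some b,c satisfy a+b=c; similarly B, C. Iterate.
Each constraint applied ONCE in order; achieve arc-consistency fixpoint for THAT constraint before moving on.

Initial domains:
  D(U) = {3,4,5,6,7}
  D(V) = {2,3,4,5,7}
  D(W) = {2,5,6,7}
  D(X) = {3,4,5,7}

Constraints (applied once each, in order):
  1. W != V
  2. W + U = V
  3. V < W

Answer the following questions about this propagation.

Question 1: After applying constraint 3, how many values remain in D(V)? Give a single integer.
Answer: 0

Derivation:
Constraint 1 (W != V) on D(W)={2,5,6,7} D(V)={2,3,4,5,7}: no change
Constraint 2 (W + U = V) on D(W)={2,5,6,7} D(U)={3,4,5,6,7} D(V)={2,3,4,5,7}: W {2,5,6,7}->{2}; U {3,4,5,6,7}->{3,5}; V {2,3,4,5,7}->{5,7}
Constraint 3 (V < W) on D(V)={5,7} D(W)={2}: V {5,7}->{}; W {2}->{}
So after constraint 3: D(V)={}, size = 0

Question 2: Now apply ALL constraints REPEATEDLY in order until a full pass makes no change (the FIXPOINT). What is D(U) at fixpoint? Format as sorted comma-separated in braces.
pass 0 (initial): D(U)={3,4,5,6,7}
pass 1: U {3,4,5,6,7}->{3,5}; V {2,3,4,5,7}->{}; W {2,5,6,7}->{}
pass 2: U {3,5}->{}
pass 3: no change
Fixpoint after 3 passes: D(U) = {}

Answer: {}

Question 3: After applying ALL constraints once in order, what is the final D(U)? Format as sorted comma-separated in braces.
Constraint 1 (W != V) on D(W)={2,5,6,7} D(V)={2,3,4,5,7}: no change
Constraint 2 (W + U = V) on D(W)={2,5,6,7} D(U)={3,4,5,6,7} D(V)={2,3,4,5,7}: W {2,5,6,7}->{2}; U {3,4,5,6,7}->{3,5}; V {2,3,4,5,7}->{5,7}
Constraint 3 (V < W) on D(V)={5,7} D(W)={2}: V {5,7}->{}; W {2}->{}
So after all 3 constraints: D(U) = {3,5}

Answer: {3,5}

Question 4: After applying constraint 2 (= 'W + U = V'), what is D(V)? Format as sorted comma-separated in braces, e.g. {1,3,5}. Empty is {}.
Constraint 1 (W != V) on D(W)={2,5,6,7} D(V)={2,3,4,5,7}: no change
Constraint 2 (W + U = V) on D(W)={2,5,6,7} D(U)={3,4,5,6,7} D(V)={2,3,4,5,7}: W {2,5,6,7}->{2}; U {3,4,5,6,7}->{3,5}; V {2,3,4,5,7}->{5,7}
So after constraint 2: D(V) = {5,7}

Answer: {5,7}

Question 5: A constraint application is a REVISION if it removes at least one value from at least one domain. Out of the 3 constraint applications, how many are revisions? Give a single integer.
Answer: 2

Derivation:
Constraint 1 (W != V) on D(W)={2,5,6,7} D(V)={2,3,4,5,7}: no change => not a revision
Constraint 2 (W + U = V) on D(W)={2,5,6,7} D(U)={3,4,5,6,7} D(V)={2,3,4,5,7}: W {2,5,6,7}->{2}; U {3,4,5,6,7}->{3,5}; V {2,3,4,5,7}->{5,7} => REVISION
Constraint 3 (V < W) on D(V)={5,7} D(W)={2}: V {5,7}->{}; W {2}->{} => REVISION
Total revisions = 2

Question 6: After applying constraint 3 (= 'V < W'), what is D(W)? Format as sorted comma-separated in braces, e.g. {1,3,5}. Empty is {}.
Answer: {}

Derivation:
Constraint 1 (W != V) on D(W)={2,5,6,7} D(V)={2,3,4,5,7}: no change
Constraint 2 (W + U = V) on D(W)={2,5,6,7} D(U)={3,4,5,6,7} D(V)={2,3,4,5,7}: W {2,5,6,7}->{2}; U {3,4,5,6,7}->{3,5}; V {2,3,4,5,7}->{5,7}
Constraint 3 (V < W) on D(V)={5,7} D(W)={2}: V {5,7}->{}; W {2}->{}
So after constraint 3: D(W) = {}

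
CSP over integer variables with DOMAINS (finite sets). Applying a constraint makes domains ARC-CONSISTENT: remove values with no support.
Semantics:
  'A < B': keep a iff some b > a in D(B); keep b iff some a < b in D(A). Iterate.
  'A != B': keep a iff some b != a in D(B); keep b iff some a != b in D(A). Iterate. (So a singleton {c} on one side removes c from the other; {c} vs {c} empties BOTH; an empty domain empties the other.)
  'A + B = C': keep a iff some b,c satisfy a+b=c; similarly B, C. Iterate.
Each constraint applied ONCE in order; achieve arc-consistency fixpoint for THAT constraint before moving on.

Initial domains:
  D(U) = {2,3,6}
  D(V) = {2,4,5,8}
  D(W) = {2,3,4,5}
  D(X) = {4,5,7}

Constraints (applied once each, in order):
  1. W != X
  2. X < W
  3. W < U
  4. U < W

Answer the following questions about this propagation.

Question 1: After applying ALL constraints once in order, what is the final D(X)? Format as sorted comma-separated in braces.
Constraint 1 (W != X) on D(W)={2,3,4,5} D(X)={4,5,7}: no change
Constraint 2 (X < W) on D(X)={4,5,7} D(W)={2,3,4,5}: X {4,5,7}->{4}; W {2,3,4,5}->{5}
Constraint 3 (W < U) on D(W)={5} D(U)={2,3,6}: U {2,3,6}->{6}
Constraint 4 (U < W) on D(U)={6} D(W)={5}: U {6}->{}; W {5}->{}
So after all 4 constraints: D(X) = {4}

Answer: {4}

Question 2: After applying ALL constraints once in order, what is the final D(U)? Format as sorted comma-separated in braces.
Constraint 1 (W != X) on D(W)={2,3,4,5} D(X)={4,5,7}: no change
Constraint 2 (X < W) on D(X)={4,5,7} D(W)={2,3,4,5}: X {4,5,7}->{4}; W {2,3,4,5}->{5}
Constraint 3 (W < U) on D(W)={5} D(U)={2,3,6}: U {2,3,6}->{6}
Constraint 4 (U < W) on D(U)={6} D(W)={5}: U {6}->{}; W {5}->{}
So after all 4 constraints: D(U) = {}

Answer: {}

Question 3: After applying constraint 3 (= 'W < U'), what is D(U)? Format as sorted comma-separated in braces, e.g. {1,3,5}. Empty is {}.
Answer: {6}

Derivation:
Constraint 1 (W != X) on D(W)={2,3,4,5} D(X)={4,5,7}: no change
Constraint 2 (X < W) on D(X)={4,5,7} D(W)={2,3,4,5}: X {4,5,7}->{4}; W {2,3,4,5}->{5}
Constraint 3 (W < U) on D(W)={5} D(U)={2,3,6}: U {2,3,6}->{6}
So after constraint 3: D(U) = {6}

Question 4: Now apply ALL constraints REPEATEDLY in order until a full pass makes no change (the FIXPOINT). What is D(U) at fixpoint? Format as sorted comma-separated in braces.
Answer: {}

Derivation:
pass 0 (initial): D(U)={2,3,6}
pass 1: U {2,3,6}->{}; W {2,3,4,5}->{}; X {4,5,7}->{4}
pass 2: X {4}->{}
pass 3: no change
Fixpoint after 3 passes: D(U) = {}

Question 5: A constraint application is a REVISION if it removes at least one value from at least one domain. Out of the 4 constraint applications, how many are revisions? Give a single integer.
Answer: 3

Derivation:
Constraint 1 (W != X) on D(W)={2,3,4,5} D(X)={4,5,7}: no change => not a revision
Constraint 2 (X < W) on D(X)={4,5,7} D(W)={2,3,4,5}: X {4,5,7}->{4}; W {2,3,4,5}->{5} => REVISION
Constraint 3 (W < U) on D(W)={5} D(U)={2,3,6}: U {2,3,6}->{6} => REVISION
Constraint 4 (U < W) on D(U)={6} D(W)={5}: U {6}->{}; W {5}->{} => REVISION
Total revisions = 3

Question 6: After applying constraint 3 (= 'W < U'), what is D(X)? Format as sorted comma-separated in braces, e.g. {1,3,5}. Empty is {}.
Constraint 1 (W != X) on D(W)={2,3,4,5} D(X)={4,5,7}: no change
Constraint 2 (X < W) on D(X)={4,5,7} D(W)={2,3,4,5}: X {4,5,7}->{4}; W {2,3,4,5}->{5}
Constraint 3 (W < U) on D(W)={5} D(U)={2,3,6}: U {2,3,6}->{6}
So after constraint 3: D(X) = {4}

Answer: {4}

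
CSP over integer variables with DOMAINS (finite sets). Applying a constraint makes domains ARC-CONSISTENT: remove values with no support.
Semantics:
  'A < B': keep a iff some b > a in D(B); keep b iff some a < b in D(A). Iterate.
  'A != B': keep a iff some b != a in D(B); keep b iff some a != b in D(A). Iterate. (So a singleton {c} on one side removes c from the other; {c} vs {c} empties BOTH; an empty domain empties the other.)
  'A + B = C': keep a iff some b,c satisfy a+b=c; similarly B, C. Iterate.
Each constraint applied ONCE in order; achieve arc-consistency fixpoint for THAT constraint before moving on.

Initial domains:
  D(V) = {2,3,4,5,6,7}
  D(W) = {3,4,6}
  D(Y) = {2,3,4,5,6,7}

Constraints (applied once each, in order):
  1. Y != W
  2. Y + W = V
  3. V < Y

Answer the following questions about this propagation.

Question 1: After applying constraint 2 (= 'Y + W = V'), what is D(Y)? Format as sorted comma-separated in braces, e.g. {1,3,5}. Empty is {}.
Constraint 1 (Y != W) on D(Y)={2,3,4,5,6,7} D(W)={3,4,6}: no change
Constraint 2 (Y + W = V) on D(Y)={2,3,4,5,6,7} D(W)={3,4,6} D(V)={2,3,4,5,6,7}: Y {2,3,4,5,6,7}->{2,3,4}; W {3,4,6}->{3,4}; V {2,3,4,5,6,7}->{5,6,7}
So after constraint 2: D(Y) = {2,3,4}

Answer: {2,3,4}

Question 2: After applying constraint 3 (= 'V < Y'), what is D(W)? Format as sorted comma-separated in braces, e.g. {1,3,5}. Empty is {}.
Constraint 1 (Y != W) on D(Y)={2,3,4,5,6,7} D(W)={3,4,6}: no change
Constraint 2 (Y + W = V) on D(Y)={2,3,4,5,6,7} D(W)={3,4,6} D(V)={2,3,4,5,6,7}: Y {2,3,4,5,6,7}->{2,3,4}; W {3,4,6}->{3,4}; V {2,3,4,5,6,7}->{5,6,7}
Constraint 3 (V < Y) on D(V)={5,6,7} D(Y)={2,3,4}: V {5,6,7}->{}; Y {2,3,4}->{}
So after constraint 3: D(W) = {3,4}

Answer: {3,4}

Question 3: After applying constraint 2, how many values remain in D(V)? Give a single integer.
Constraint 1 (Y != W) on D(Y)={2,3,4,5,6,7} D(W)={3,4,6}: no change
Constraint 2 (Y + W = V) on D(Y)={2,3,4,5,6,7} D(W)={3,4,6} D(V)={2,3,4,5,6,7}: Y {2,3,4,5,6,7}->{2,3,4}; W {3,4,6}->{3,4}; V {2,3,4,5,6,7}->{5,6,7}
So after constraint 2: D(V)={5,6,7}, size = 3

Answer: 3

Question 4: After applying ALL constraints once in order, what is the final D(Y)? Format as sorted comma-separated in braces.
Constraint 1 (Y != W) on D(Y)={2,3,4,5,6,7} D(W)={3,4,6}: no change
Constraint 2 (Y + W = V) on D(Y)={2,3,4,5,6,7} D(W)={3,4,6} D(V)={2,3,4,5,6,7}: Y {2,3,4,5,6,7}->{2,3,4}; W {3,4,6}->{3,4}; V {2,3,4,5,6,7}->{5,6,7}
Constraint 3 (V < Y) on D(V)={5,6,7} D(Y)={2,3,4}: V {5,6,7}->{}; Y {2,3,4}->{}
So after all 3 constraints: D(Y) = {}

Answer: {}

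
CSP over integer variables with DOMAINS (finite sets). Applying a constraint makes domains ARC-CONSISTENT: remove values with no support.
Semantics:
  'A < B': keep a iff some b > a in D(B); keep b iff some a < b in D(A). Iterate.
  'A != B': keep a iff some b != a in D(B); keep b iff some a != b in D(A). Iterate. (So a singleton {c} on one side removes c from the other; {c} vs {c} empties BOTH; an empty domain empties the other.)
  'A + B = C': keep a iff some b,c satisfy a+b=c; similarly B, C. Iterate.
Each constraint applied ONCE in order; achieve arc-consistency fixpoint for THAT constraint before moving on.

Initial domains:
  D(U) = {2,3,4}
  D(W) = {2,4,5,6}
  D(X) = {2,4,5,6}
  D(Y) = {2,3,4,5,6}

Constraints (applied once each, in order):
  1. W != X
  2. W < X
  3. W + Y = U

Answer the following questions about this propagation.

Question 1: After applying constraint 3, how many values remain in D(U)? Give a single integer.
Answer: 1

Derivation:
Constraint 1 (W != X) on D(W)={2,4,5,6} D(X)={2,4,5,6}: no change
Constraint 2 (W < X) on D(W)={2,4,5,6} D(X)={2,4,5,6}: W {2,4,5,6}->{2,4,5}; X {2,4,5,6}->{4,5,6}
Constraint 3 (W + Y = U) on D(W)={2,4,5} D(Y)={2,3,4,5,6} D(U)={2,3,4}: W {2,4,5}->{2}; Y {2,3,4,5,6}->{2}; U {2,3,4}->{4}
So after constraint 3: D(U)={4}, size = 1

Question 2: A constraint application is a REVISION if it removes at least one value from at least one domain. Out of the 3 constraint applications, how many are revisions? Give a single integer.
Constraint 1 (W != X) on D(W)={2,4,5,6} D(X)={2,4,5,6}: no change => not a revision
Constraint 2 (W < X) on D(W)={2,4,5,6} D(X)={2,4,5,6}: W {2,4,5,6}->{2,4,5}; X {2,4,5,6}->{4,5,6} => REVISION
Constraint 3 (W + Y = U) on D(W)={2,4,5} D(Y)={2,3,4,5,6} D(U)={2,3,4}: W {2,4,5}->{2}; Y {2,3,4,5,6}->{2}; U {2,3,4}->{4} => REVISION
Total revisions = 2

Answer: 2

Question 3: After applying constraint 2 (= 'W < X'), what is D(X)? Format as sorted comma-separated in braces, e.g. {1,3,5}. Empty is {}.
Answer: {4,5,6}

Derivation:
Constraint 1 (W != X) on D(W)={2,4,5,6} D(X)={2,4,5,6}: no change
Constraint 2 (W < X) on D(W)={2,4,5,6} D(X)={2,4,5,6}: W {2,4,5,6}->{2,4,5}; X {2,4,5,6}->{4,5,6}
So after constraint 2: D(X) = {4,5,6}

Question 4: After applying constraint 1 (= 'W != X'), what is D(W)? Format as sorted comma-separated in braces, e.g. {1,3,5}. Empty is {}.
Answer: {2,4,5,6}

Derivation:
Constraint 1 (W != X) on D(W)={2,4,5,6} D(X)={2,4,5,6}: no change
So after constraint 1: D(W) = {2,4,5,6}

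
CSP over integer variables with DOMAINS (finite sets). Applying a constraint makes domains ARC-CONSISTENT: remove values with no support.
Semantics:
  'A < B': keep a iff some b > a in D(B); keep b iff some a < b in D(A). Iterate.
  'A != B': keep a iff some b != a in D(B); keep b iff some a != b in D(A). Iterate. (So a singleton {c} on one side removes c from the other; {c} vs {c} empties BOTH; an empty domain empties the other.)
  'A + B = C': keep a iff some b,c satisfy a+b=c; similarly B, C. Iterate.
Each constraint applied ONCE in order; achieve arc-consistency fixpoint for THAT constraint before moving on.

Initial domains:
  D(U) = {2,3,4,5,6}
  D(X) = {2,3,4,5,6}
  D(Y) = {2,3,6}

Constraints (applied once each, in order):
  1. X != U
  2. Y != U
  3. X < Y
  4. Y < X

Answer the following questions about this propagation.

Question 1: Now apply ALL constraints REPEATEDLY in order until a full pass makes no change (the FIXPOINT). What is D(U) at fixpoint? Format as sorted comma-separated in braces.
Answer: {}

Derivation:
pass 0 (initial): D(U)={2,3,4,5,6}
pass 1: X {2,3,4,5,6}->{4,5}; Y {2,3,6}->{3}
pass 2: U {2,3,4,5,6}->{2,4,5,6}; X {4,5}->{}; Y {3}->{}
pass 3: U {2,4,5,6}->{}
pass 4: no change
Fixpoint after 4 passes: D(U) = {}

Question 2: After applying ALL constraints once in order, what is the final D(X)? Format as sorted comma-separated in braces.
Constraint 1 (X != U) on D(X)={2,3,4,5,6} D(U)={2,3,4,5,6}: no change
Constraint 2 (Y != U) on D(Y)={2,3,6} D(U)={2,3,4,5,6}: no change
Constraint 3 (X < Y) on D(X)={2,3,4,5,6} D(Y)={2,3,6}: X {2,3,4,5,6}->{2,3,4,5}; Y {2,3,6}->{3,6}
Constraint 4 (Y < X) on D(Y)={3,6} D(X)={2,3,4,5}: Y {3,6}->{3}; X {2,3,4,5}->{4,5}
So after all 4 constraints: D(X) = {4,5}

Answer: {4,5}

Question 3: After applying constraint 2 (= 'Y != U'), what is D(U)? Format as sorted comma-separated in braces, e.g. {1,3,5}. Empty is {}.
Answer: {2,3,4,5,6}

Derivation:
Constraint 1 (X != U) on D(X)={2,3,4,5,6} D(U)={2,3,4,5,6}: no change
Constraint 2 (Y != U) on D(Y)={2,3,6} D(U)={2,3,4,5,6}: no change
So after constraint 2: D(U) = {2,3,4,5,6}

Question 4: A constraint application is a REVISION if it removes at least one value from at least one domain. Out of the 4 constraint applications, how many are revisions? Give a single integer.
Constraint 1 (X != U) on D(X)={2,3,4,5,6} D(U)={2,3,4,5,6}: no change => not a revision
Constraint 2 (Y != U) on D(Y)={2,3,6} D(U)={2,3,4,5,6}: no change => not a revision
Constraint 3 (X < Y) on D(X)={2,3,4,5,6} D(Y)={2,3,6}: X {2,3,4,5,6}->{2,3,4,5}; Y {2,3,6}->{3,6} => REVISION
Constraint 4 (Y < X) on D(Y)={3,6} D(X)={2,3,4,5}: Y {3,6}->{3}; X {2,3,4,5}->{4,5} => REVISION
Total revisions = 2

Answer: 2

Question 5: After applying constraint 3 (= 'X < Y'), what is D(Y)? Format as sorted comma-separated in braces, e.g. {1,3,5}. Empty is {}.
Answer: {3,6}

Derivation:
Constraint 1 (X != U) on D(X)={2,3,4,5,6} D(U)={2,3,4,5,6}: no change
Constraint 2 (Y != U) on D(Y)={2,3,6} D(U)={2,3,4,5,6}: no change
Constraint 3 (X < Y) on D(X)={2,3,4,5,6} D(Y)={2,3,6}: X {2,3,4,5,6}->{2,3,4,5}; Y {2,3,6}->{3,6}
So after constraint 3: D(Y) = {3,6}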